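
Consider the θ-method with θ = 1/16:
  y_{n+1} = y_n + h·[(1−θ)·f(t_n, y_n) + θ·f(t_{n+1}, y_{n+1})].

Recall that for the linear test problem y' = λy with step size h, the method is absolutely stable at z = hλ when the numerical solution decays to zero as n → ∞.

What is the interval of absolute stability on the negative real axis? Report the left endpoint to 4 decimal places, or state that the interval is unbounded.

Test eqn y'=λy, z=hλ:
  y_{n+1} = y_n + z·[15/16·y_n + 1/16·y_{n+1}] ⇒ (1 − 1/16z)y_{n+1} = (1 + 15/16z)y_n
  Hence R(z) = (1 + 15/16z)/(1 − 1/16z).

Solve |R(x)|<1 on ℝ⁻.
x=-0.74: |R|=0.2927
R=−1: 1+15/16x = −1+1/16x ⇒ -7/8x=2 ⇒ x=2/(-7/8)=-2.2857
Confirm numerically:
  x=-1.939: |R|=0.72942 <1
  x=-1.718: |R|=0.55142 <1
  x=-1.429: |R|=0.31184 <1
  x=-2.639: |R|=1.26536 >1
  x=-2.584: |R|=1.22471 >1
  x=-2.450: |R|=1.12466 >1
Stable set (-2.2857, 0).

z∈(-2.2857,0).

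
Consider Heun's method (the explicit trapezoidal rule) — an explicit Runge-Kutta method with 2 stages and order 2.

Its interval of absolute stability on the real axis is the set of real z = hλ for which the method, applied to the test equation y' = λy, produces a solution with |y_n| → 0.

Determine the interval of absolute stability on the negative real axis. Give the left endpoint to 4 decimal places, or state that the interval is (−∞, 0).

Set f=λy, z=hλ:
  order 2, 2-stage ⇒ R(z)=1+z+z^2/2
  (e.g. R(-0.58)=0.58820, |R|=0.58820)

Boundary: |R(x)|=1, x<0.
x=-0.58: |R|=0.5882
|R(-1.53)|=0.6404 |R(-1.16)|=0.5128 |R(-0.78)|=0.5242
Bisect:
  x_lo=-2.3881 |R|=1.4634  x_hi=-0.2848 |R|=0.7558
  mid=-1.33644 |R|=0.55659 →hi
  mid=-1.86227 |R|=0.87176 →hi
  mid=-2.12519 |R|=1.13303 →lo
  mid=-1.99373 |R|=0.99375 →hi
  mid=-2.05946 |R|=1.06123 →lo
  mid=-2.02660 |R|=1.02695 →lo
  mid=-2.01017 |R|=1.01022 →lo
  mid=-2.00195 |R|=1.00195 →lo
  mid=-1.99784 |R|=0.99784 →hi
  mid=-1.99990 |R|=0.99990 →hi
  ...
  [-2.00002,-1.99990] ⇒ x*=-2.0000
So |R|<1 on (-2.0000, 0).

(-2.0000, 0).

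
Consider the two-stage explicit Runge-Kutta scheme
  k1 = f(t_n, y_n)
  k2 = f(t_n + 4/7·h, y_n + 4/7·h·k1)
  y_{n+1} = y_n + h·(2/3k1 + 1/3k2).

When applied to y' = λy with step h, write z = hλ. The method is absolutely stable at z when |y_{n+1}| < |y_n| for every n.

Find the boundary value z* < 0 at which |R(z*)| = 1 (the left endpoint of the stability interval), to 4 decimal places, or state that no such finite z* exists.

Test eqn y'=λy, z=hλ:
  k1=λy_n ⇒ h·k1=z·y_n;  k2=λ(1+4/7z)y_n ⇒ h·k2=z(1+4/7z)y_n
  y_{n+1}/y_n = 1 + 2/3z + 1/3z(1+4/7z) = 1 + z + 4/21z²
  ⇒ R(z) = 1 + z + 4/21z².

Boundary: |R(x)|=1, x<0.
x=-0.48: |R|=0.5639
R=1: x+4/21x²=0 ⇒ x=−21/4=-5.2500; min R=1−1/(4·4/21)=-0.3125>−1
Confirm numerically:
  x=-4.953: |R|=0.71980 <1
  x=-4.881: |R|=0.65694 <1
  x=-3.238: |R|=0.24092 <1
  x=-5.714: |R|=1.50501 >1
  x=-5.345: |R|=1.09672 >1
  x=-5.271: |R|=1.02108 >1
So |R|<1 on (-5.2500, 0).

z* = -5.2500.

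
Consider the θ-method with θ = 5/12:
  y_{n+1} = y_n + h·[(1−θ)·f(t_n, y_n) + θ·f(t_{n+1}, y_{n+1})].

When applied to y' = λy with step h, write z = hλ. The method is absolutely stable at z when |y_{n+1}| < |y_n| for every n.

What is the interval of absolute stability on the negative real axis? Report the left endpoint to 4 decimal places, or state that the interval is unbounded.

z∈(-12.0000,0).

With y'=λy (z=hλ):
  y_{n+1} = y_n + z·[7/12·y_n + 5/12·y_{n+1}] ⇒ (1 − 5/12z)y_{n+1} = (1 + 7/12z)y_n
  R(z) = (1 + 7/12z)/(1 − 5/12z).

Need |R(x)|<1, x<0.
x=-1.18: |R|=0.2089
R=−1: 1+7/12x = −1+5/12x ⇒ -1/6x=2 ⇒ x=2/(-1/6)=-12.0000
Confirm numerically:
  x=-8.767: |R|=0.88419 <1
  x=-8.054: |R|=0.84901 <1
  x=-6.136: |R|=0.72521 <1
  x=-12.380: |R|=1.01028 >1
  x=-12.203: |R|=1.00556 >1
Interval (-12.0000, 0).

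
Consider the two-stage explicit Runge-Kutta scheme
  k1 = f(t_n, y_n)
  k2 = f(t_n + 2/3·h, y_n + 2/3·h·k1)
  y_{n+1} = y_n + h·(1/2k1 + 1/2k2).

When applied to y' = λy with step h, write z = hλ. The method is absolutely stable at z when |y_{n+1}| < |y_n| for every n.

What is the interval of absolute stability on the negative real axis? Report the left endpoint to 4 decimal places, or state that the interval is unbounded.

Test eqn y'=λy, z=hλ:
  k1=λy_n ⇒ h·k1=z·y_n;  k2=λ(1+2/3z)y_n ⇒ h·k2=z(1+2/3z)y_n
  y_{n+1}/y_n = 1 + 1/2z + 1/2z(1+2/3z) = 1 + z + 1/3z²
  ⇒ R(z) = 1 + z + 1/3z².

Boundary: |R(x)|=1, x<0.
x=-0.78: |R|=0.4228
R=1: x+1/3x²=0 ⇒ x=−3=-3.0000; min R=1−1/(4·1/3)=0.2500>−1
Confirm numerically:
  x=-2.430: |R|=0.53830 <1
  x=-2.350: |R|=0.49083 <1
  x=-1.405: |R|=0.25301 <1
  x=-3.335: |R|=1.37241 >1
  x=-3.055: |R|=1.05601 >1
Stable set (-3.0000, 0).

z∈(-3.0000,0).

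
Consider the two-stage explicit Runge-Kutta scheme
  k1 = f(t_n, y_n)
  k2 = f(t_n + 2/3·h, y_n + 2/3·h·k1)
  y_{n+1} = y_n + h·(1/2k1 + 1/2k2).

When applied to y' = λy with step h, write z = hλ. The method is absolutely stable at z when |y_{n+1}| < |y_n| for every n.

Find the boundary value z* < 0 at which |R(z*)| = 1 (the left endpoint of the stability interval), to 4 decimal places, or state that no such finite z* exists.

z* = -3.0000.

Set f=λy, z=hλ:
  k1=λy_n ⇒ h·k1=z·y_n;  k2=λ(1+2/3z)y_n ⇒ h·k2=z(1+2/3z)y_n
  y_{n+1}/y_n = 1 + 1/2z + 1/2z(1+2/3z) = 1 + z + 1/3z²
  ⇒ R(z) = 1 + z + 1/3z².

Find x<0 with |R(x)|<1.
x=-0.47: |R|=0.6036
R=1: x+1/3x²=0 ⇒ x=−3=-3.0000; min R=1−1/(4·1/3)=0.2500>−1
Confirm numerically:
  x=-2.225: |R|=0.42521 <1
  x=-1.780: |R|=0.27613 <1
  x=-1.759: |R|=0.27236 <1
  x=-3.586: |R|=1.70047 >1
  x=-3.318: |R|=1.35171 >1
  x=-3.200: |R|=1.21333 >1
Interval (-3.0000, 0).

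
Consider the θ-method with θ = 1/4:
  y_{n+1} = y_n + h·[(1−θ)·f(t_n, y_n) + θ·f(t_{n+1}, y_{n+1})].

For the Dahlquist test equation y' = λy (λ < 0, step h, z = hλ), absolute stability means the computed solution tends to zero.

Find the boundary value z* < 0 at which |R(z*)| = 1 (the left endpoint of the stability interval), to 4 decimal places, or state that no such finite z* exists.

Set f=λy, z=hλ:
  y_{n+1} = y_n + z·[3/4·y_n + 1/4·y_{n+1}] ⇒ (1 − 1/4z)y_{n+1} = (1 + 3/4z)y_n
  R(z) = (1 + 3/4z)/(1 − 1/4z).

Find x<0 with |R(x)|<1.
x=-0.62: |R|=0.4632
R=−1: 1+3/4x = −1+1/4x ⇒ -1/2x=2 ⇒ x=2/(-1/2)=-4.0000
Confirm numerically:
  x=-3.206: |R|=0.77963 <1
  x=-2.271: |R|=0.44857 <1
  x=-2.094: |R|=0.37447 <1
  x=-4.350: |R|=1.08383 >1
  x=-4.226: |R|=1.05495 >1
Interval (-4.0000, 0).

left endpoint -4.0000.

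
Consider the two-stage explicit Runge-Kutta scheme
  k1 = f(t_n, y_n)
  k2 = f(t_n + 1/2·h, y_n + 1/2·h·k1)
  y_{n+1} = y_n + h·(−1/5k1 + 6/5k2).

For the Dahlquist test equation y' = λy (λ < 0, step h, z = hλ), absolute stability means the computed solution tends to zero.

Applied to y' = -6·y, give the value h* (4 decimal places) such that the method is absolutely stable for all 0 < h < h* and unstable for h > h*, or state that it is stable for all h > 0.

(-1.6667,0); λ=-6 ⇒ h* = (5/3)/6 = 0.2778.

Test eqn y'=λy, z=hλ:
  k1=λy_n ⇒ h·k1=z·y_n;  k2=λ(1+1/2z)y_n ⇒ h·k2=z(1+1/2z)y_n
  y_{n+1}/y_n = 1 − 1/5z + 6/5z(1+1/2z) = 1 + z + 3/5z²
  Hence R(z) = 1 + z + 3/5z².

Need |R(x)|<1, x<0.
x=-1.73: |R|=1.0657
R=1: x+3/5x²=0 ⇒ x=−5/3=-1.6667; min R=1−1/(4·3/5)=0.5833>−1
Confirm numerically:
  x=-1.537: |R|=0.88042 <1
  x=-1.176: |R|=0.65379 <1
  x=-1.098: |R|=0.62536 <1
  x=-0.707: |R|=0.59291 <1
  x=-2.266: |R|=1.81485 >1
  x=-1.751: |R|=1.08860 >1
So |R|<1 on (-1.6667, 0).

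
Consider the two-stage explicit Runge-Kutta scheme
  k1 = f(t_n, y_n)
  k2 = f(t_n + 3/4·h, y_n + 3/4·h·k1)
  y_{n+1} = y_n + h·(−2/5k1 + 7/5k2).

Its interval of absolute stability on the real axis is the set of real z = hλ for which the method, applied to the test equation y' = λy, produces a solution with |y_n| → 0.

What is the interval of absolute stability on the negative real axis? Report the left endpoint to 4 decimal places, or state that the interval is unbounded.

On y'=λy, z=hλ:
  k1=λy_n ⇒ h·k1=z·y_n;  k2=λ(1+3/4z)y_n ⇒ h·k2=z(1+3/4z)y_n
  y_{n+1}/y_n = 1 − 2/5z + 7/5z(1+3/4z) = 1 + z + 21/20z²
  Hence R(z) = 1 + z + 21/20z².

Find x<0 with |R(x)|<1.
x=-1.07: |R|=1.1321
R=1: x+21/20x²=0 ⇒ x=−20/21=-0.9524; min R=1−1/(4·21/20)=0.7619>−1
Confirm numerically:
  x=-0.820: |R|=0.88602 <1
  x=-0.768: |R|=0.85132 <1
  x=-0.540: |R|=0.76618 <1
  x=-1.510: |R|=1.88411 >1
  x=-1.220: |R|=1.34282 >1
  x=-1.172: |R|=1.27026 >1
So |R|<1 on (-0.9524, 0).

z∈(-0.9524,0).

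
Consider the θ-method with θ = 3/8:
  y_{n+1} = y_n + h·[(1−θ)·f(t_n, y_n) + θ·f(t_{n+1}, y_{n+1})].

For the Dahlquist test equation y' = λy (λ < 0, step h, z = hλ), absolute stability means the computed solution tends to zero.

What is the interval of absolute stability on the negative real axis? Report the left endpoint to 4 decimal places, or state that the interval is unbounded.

On y'=λy, z=hλ:
  y_{n+1} = y_n + z·[5/8·y_n + 3/8·y_{n+1}] ⇒ (1 − 3/8z)y_{n+1} = (1 + 5/8z)y_n
  so R(z) = (1 + 5/8z)/(1 − 3/8z).

Boundary: |R(x)|=1, x<0.
x=-1.69: |R|=0.0344
R=−1: 1+5/8x = −1+3/8x ⇒ -1/4x=2 ⇒ x=2/(-1/4)=-8.0000
Confirm numerically:
  x=-7.762: |R|=0.98479 <1
  x=-5.604: |R|=0.80687 <1
  x=-5.180: |R|=0.76041 <1
  x=-3.479: |R|=0.50957 <1
  x=-8.243: |R|=1.01485 >1
  x=-8.188: |R|=1.01155 >1
Interval (-8.0000, 0).

(-8.0000, 0).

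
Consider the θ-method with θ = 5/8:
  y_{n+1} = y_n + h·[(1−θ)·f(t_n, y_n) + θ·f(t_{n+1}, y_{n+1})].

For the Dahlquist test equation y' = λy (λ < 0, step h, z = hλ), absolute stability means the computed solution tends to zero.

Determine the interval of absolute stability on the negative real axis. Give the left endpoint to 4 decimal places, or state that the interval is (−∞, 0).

unbounded; (−∞, 0).

Test eqn y'=λy, z=hλ:
  y_{n+1} = y_n + z·[3/8·y_n + 5/8·y_{n+1}] ⇒ (1 − 5/8z)y_{n+1} = (1 + 3/8z)y_n
  R(z) = (1 + 3/8z)/(1 − 5/8z).

Boundary: |R(x)|=1, x<0.
x=-0.39: |R|=0.6864
x=-2: |R|=0.1111
x=-10: |R|=0.3793
x=-100: |R|=0.5748
θ=5/8≥1/2 ⇒ |1+3/8x|<|1−5/8x| ∀x<0 ⇒ interval (−∞,0).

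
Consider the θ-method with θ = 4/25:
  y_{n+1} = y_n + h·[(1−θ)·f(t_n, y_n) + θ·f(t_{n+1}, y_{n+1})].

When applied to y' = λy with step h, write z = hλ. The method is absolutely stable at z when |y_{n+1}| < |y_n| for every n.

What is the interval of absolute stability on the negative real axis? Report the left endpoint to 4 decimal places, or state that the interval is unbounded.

(-2.9412, 0).

On y'=λy, z=hλ:
  y_{n+1} = y_n + z·[21/25·y_n + 4/25·y_{n+1}] ⇒ (1 − 4/25z)y_{n+1} = (1 + 21/25z)y_n
  Hence R(z) = (1 + 21/25z)/(1 − 4/25z).

Find x<0 with |R(x)|<1.
x=-1.66: |R|=0.3116
R=−1: 1+21/25x = −1+4/25x ⇒ -17/25x=2 ⇒ x=2/(-17/25)=-2.9412
Confirm numerically:
  x=-2.814: |R|=0.94037 <1
  x=-2.549: |R|=0.81058 <1
  x=-2.274: |R|=0.66735 <1
  x=-1.440: |R|=0.17035 <1
  x=-3.433: |R|=1.21587 >1
  x=-3.428: |R|=1.21378 >1
Stable set (-2.9412, 0).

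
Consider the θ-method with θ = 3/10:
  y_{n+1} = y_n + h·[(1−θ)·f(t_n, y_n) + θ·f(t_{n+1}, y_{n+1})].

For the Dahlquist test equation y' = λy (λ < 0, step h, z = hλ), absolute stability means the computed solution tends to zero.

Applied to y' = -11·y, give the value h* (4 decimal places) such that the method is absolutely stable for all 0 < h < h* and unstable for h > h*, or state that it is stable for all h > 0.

On y'=λy, z=hλ:
  y_{n+1} = y_n + z·[7/10·y_n + 3/10·y_{n+1}] ⇒ (1 − 3/10z)y_{n+1} = (1 + 7/10z)y_n
  Hence R(z) = (1 + 7/10z)/(1 − 3/10z).

Boundary: |R(x)|=1, x<0.
x=-1: |R|=0.2308
R=−1: 1+7/10x = −1+3/10x ⇒ -2/5x=2 ⇒ x=2/(-2/5)=-5.0000
Confirm numerically:
  x=-4.567: |R|=0.92692 <1
  x=-4.081: |R|=0.83473 <1
  x=-3.309: |R|=0.66056 <1
  x=-5.159: |R|=1.02496 >1
  x=-5.083: |R|=1.01315 >1
Stable set (-5.0000, 0).

(-5.0000,0); λ=-11 ⇒ h* = (5)/11 = 0.4545.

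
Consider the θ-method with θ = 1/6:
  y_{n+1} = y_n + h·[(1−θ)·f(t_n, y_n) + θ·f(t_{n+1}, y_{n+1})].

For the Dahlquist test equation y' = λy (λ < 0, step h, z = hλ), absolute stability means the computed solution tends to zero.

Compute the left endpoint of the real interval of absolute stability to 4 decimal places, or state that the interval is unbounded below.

z* = -3.0000.

Set f=λy, z=hλ:
  y_{n+1} = y_n + z·[5/6·y_n + 1/6·y_{n+1}] ⇒ (1 − 1/6z)y_{n+1} = (1 + 5/6z)y_n
  ⇒ R(z) = (1 + 5/6z)/(1 − 1/6z).

Boundary: |R(x)|=1, x<0.
x=-0.71: |R|=0.3651
R=−1: 1+5/6x = −1+1/6x ⇒ -2/3x=2 ⇒ x=2/(-2/3)=-3.0000
Confirm numerically:
  x=-2.893: |R|=0.95187 <1
  x=-2.660: |R|=0.84296 <1
  x=-1.416: |R|=0.14563 <1
  x=-3.598: |R|=1.24922 >1
  x=-3.225: |R|=1.09756 >1
Stable set (-3.0000, 0).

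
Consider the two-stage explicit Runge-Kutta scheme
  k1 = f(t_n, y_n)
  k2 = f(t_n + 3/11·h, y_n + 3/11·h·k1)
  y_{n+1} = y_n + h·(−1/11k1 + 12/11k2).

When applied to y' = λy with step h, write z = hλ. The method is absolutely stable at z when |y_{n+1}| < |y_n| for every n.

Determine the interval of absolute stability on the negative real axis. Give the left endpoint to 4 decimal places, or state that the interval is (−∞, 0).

(-3.3611, 0).

With y'=λy (z=hλ):
  k1=λy_n ⇒ h·k1=z·y_n;  k2=λ(1+3/11z)y_n ⇒ h·k2=z(1+3/11z)y_n
  y_{n+1}/y_n = 1 − 1/11z + 12/11z(1+3/11z) = 1 + z + 36/121z²
  so R(z) = 1 + z + 36/121z².

Find x<0 with |R(x)|<1.
x=-0.93: |R|=0.3273
R=1: x+36/121x²=0 ⇒ x=−121/36=-3.3611; min R=1−1/(4·36/121)=0.1597>−1
Confirm numerically:
  x=-2.548: |R|=0.38359 <1
  x=-2.352: |R|=0.29386 <1
  x=-1.623: |R|=0.16071 <1
  x=-3.926: |R|=1.65983 >1
  x=-3.805: |R|=1.50251 >1
  x=-3.391: |R|=1.03015 >1
Interval (-3.3611, 0).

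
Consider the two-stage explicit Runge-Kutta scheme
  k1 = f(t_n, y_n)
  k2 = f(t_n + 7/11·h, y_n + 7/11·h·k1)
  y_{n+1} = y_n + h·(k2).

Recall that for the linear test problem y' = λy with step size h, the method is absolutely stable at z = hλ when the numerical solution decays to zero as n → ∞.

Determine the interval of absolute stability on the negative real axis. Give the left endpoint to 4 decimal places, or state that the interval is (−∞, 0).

z∈(-1.5714,0).

On y'=λy, z=hλ:
  k1=λy_n ⇒ h·k1=z·y_n;  k2=λ(1+7/11z)y_n ⇒ h·k2=z(1+7/11z)y_n
  y_{n+1}/y_n = 1 + z(1+7/11z) = 1 + z + 7/11z²
  Hence R(z) = 1 + z + 7/11z².

Boundary: |R(x)|=1, x<0.
x=-0.42: |R|=0.6923
R=1: x+7/11x²=0 ⇒ x=−11/7=-1.5714; min R=1−1/(4·7/11)=0.6071>−1
Confirm numerically:
  x=-1.348: |R|=0.80834 <1
  x=-1.054: |R|=0.65295 <1
  x=-0.902: |R|=0.61575 <1
  x=-0.728: |R|=0.60926 <1
  x=-1.959: |R|=1.48316 >1
  x=-1.951: |R|=1.47126 >1
  x=-1.938: |R|=1.45208 >1
Stable set (-1.5714, 0).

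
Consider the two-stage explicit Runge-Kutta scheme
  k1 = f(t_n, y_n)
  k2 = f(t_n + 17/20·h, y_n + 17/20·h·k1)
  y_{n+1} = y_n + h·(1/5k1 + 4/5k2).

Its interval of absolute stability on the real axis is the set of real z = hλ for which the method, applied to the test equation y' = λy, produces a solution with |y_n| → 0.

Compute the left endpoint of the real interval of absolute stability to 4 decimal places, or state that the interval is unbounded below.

With y'=λy (z=hλ):
  k1=λy_n ⇒ h·k1=z·y_n;  k2=λ(1+17/20z)y_n ⇒ h·k2=z(1+17/20z)y_n
  y_{n+1}/y_n = 1 + 1/5z + 4/5z(1+17/20z) = 1 + z + 17/25z²
  R(z) = 1 + z + 17/25z².

Need |R(x)|<1, x<0.
x=-1.69: |R|=1.2521
R=1: x+17/25x²=0 ⇒ x=−25/17=-1.4706; min R=1−1/(4·17/25)=0.6324>−1
Confirm numerically:
  x=-1.369: |R|=0.90543 <1
  x=-1.359: |R|=0.89688 <1
  x=-1.324: |R|=0.86802 <1
  x=-1.275: |R|=0.83042 <1
  x=-1.613: |R|=1.15620 >1
  x=-1.544: |R|=1.07708 >1
Interval (-1.4706, 0).

left endpoint -1.4706.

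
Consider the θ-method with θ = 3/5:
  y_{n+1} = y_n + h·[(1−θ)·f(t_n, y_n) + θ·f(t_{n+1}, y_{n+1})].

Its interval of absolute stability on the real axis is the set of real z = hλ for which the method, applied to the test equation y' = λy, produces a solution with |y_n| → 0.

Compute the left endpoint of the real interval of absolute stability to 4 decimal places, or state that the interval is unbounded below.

Test eqn y'=λy, z=hλ:
  y_{n+1} = y_n + z·[2/5·y_n + 3/5·y_{n+1}] ⇒ (1 − 3/5z)y_{n+1} = (1 + 2/5z)y_n
  Hence R(z) = (1 + 2/5z)/(1 − 3/5z).

Find x<0 with |R(x)|<1.
x=-1.72: |R|=0.1535
x=-2: |R|=0.0909
x=-10: |R|=0.4286
x=-100: |R|=0.6393
θ=3/5≥1/2 ⇒ |1+2/5x|<|1−3/5x| ∀x<0 ⇒ stable on all of ℝ⁻.

interval (−∞, 0).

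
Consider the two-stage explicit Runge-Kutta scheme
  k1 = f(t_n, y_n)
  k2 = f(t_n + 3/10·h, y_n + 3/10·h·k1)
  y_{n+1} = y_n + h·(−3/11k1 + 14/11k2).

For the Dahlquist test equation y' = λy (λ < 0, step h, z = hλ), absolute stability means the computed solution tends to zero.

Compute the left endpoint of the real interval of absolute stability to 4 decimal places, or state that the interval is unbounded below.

Test eqn y'=λy, z=hλ:
  k1=λy_n ⇒ h·k1=z·y_n;  k2=λ(1+3/10z)y_n ⇒ h·k2=z(1+3/10z)y_n
  y_{n+1}/y_n = 1 − 3/11z + 14/11z(1+3/10z) = 1 + z + 21/55z²
  so R(z) = 1 + z + 21/55z².

Solve |R(x)|<1 on ℝ⁻.
x=-1.66: |R|=0.3921
R=1: x+21/55x²=0 ⇒ x=−55/21=-2.6190; min R=1−1/(4·21/55)=0.3452>−1
Confirm numerically:
  x=-2.344: |R|=0.75384 <1
  x=-2.062: |R|=0.56143 <1
  x=-1.136: |R|=0.35673 <1
  x=-1.048: |R|=0.37135 <1
  x=-3.148: |R|=1.63578 >1
  x=-2.927: |R|=1.34416 >1
  x=-2.882: |R|=1.28935 >1
Stable set (-2.6190, 0).

left endpoint -2.6190.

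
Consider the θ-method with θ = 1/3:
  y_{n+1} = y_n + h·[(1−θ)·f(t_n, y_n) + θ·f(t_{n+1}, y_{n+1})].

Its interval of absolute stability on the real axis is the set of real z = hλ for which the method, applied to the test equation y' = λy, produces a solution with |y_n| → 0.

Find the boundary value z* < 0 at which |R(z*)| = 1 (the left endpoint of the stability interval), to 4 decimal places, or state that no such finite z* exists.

left endpoint -6.0000.

Set f=λy, z=hλ:
  y_{n+1} = y_n + z·[2/3·y_n + 1/3·y_{n+1}] ⇒ (1 − 1/3z)y_{n+1} = (1 + 2/3z)y_n
  ⇒ R(z) = (1 + 2/3z)/(1 − 1/3z).

Need |R(x)|<1, x<0.
x=-0.52: |R|=0.5568
R=−1: 1+2/3x = −1+1/3x ⇒ -1/3x=2 ⇒ x=2/(-1/3)=-6.0000
Confirm numerically:
  x=-5.697: |R|=0.96516 <1
  x=-5.208: |R|=0.90351 <1
  x=-4.383: |R|=0.78098 <1
  x=-6.249: |R|=1.02692 >1
  x=-6.208: |R|=1.02259 >1
Stable set (-6.0000, 0).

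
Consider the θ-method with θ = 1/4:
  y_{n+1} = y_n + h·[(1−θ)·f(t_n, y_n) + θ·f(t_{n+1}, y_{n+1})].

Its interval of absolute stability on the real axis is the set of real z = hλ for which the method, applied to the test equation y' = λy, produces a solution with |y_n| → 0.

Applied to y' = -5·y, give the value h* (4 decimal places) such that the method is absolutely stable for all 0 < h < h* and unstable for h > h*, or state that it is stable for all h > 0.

(-4.0000,0); λ=-5 ⇒ h* = (4)/5 = 0.8000.

Set f=λy, z=hλ:
  y_{n+1} = y_n + z·[3/4·y_n + 1/4·y_{n+1}] ⇒ (1 − 1/4z)y_{n+1} = (1 + 3/4z)y_n
  Hence R(z) = (1 + 3/4z)/(1 − 1/4z).

Boundary: |R(x)|=1, x<0.
x=-0.66: |R|=0.4335
R=−1: 1+3/4x = −1+1/4x ⇒ -1/2x=2 ⇒ x=2/(-1/2)=-4.0000
Confirm numerically:
  x=-3.883: |R|=0.97032 <1
  x=-3.712: |R|=0.92531 <1
  x=-3.286: |R|=0.80401 <1
  x=-2.307: |R|=0.46314 <1
  x=-4.560: |R|=1.13084 >1
  x=-4.282: |R|=1.06810 >1
  x=-4.074: |R|=1.01833 >1
Interval (-4.0000, 0).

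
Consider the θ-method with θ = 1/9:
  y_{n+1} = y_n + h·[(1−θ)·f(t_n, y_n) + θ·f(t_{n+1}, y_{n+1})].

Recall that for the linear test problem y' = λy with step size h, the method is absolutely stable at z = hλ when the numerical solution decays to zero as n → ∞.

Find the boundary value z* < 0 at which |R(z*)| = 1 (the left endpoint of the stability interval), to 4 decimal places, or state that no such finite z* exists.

On y'=λy, z=hλ:
  y_{n+1} = y_n + z·[8/9·y_n + 1/9·y_{n+1}] ⇒ (1 − 1/9z)y_{n+1} = (1 + 8/9z)y_n
  Hence R(z) = (1 + 8/9z)/(1 − 1/9z).

Boundary: |R(x)|=1, x<0.
x=-1.6: |R|=0.3585
R=−1: 1+8/9x = −1+1/9x ⇒ -7/9x=2 ⇒ x=2/(-7/9)=-2.5714
Confirm numerically:
  x=-2.350: |R|=0.86344 <1
  x=-1.571: |R|=0.33753 <1
  x=-1.211: |R|=0.06738 <1
  x=-3.093: |R|=1.30191 >1
  x=-2.675: |R|=1.06210 >1
So |R|<1 on (-2.5714, 0).

z* = -2.5714.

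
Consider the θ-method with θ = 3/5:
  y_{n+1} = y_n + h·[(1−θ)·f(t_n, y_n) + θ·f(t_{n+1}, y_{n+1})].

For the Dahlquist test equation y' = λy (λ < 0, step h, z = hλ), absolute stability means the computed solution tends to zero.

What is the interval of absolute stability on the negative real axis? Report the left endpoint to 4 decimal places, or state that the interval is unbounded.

interval (−∞, 0).

Set f=λy, z=hλ:
  y_{n+1} = y_n + z·[2/5·y_n + 3/5·y_{n+1}] ⇒ (1 − 3/5z)y_{n+1} = (1 + 2/5z)y_n
  Hence R(z) = (1 + 2/5z)/(1 − 3/5z).

Need |R(x)|<1, x<0.
x=-0.47: |R|=0.6334
x=-2: |R|=0.0909
x=-10: |R|=0.4286
x=-100: |R|=0.6393
θ=3/5≥1/2 ⇒ |1+2/5x|<|1−3/5x| ∀x<0 ⇒ interval (−∞,0).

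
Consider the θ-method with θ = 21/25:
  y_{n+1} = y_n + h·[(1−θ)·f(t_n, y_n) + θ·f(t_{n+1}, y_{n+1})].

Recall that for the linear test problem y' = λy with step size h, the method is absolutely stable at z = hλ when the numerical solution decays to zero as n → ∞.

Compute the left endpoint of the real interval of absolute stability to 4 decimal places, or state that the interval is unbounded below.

With y'=λy (z=hλ):
  y_{n+1} = y_n + z·[4/25·y_n + 21/25·y_{n+1}] ⇒ (1 − 21/25z)y_{n+1} = (1 + 4/25z)y_n
  Hence R(z) = (1 + 4/25z)/(1 − 21/25z).

Find x<0 with |R(x)|<1.
x=-0.92: |R|=0.4810
x=-2: |R|=0.2537
x=-10: |R|=0.0638
x=-100: |R|=0.1765
θ=21/25≥1/2 ⇒ |1+4/25x|<|1−21/25x| ∀x<0 ⇒ stable on all of ℝ⁻.

unbounded; (−∞, 0).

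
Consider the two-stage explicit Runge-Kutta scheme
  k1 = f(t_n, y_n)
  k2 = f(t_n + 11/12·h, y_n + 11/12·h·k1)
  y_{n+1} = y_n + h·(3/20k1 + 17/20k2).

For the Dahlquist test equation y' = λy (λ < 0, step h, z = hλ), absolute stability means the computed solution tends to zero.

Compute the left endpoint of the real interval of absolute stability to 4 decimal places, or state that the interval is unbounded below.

left endpoint -1.2834.

With y'=λy (z=hλ):
  k1=λy_n ⇒ h·k1=z·y_n;  k2=λ(1+11/12z)y_n ⇒ h·k2=z(1+11/12z)y_n
  y_{n+1}/y_n = 1 + 3/20z + 17/20z(1+11/12z) = 1 + z + 187/240z²
  Hence R(z) = 1 + z + 187/240z².

Need |R(x)|<1, x<0.
x=-0.34: |R|=0.7501
R=1: x+187/240x²=0 ⇒ x=−240/187=-1.2834; min R=1−1/(4·187/240)=0.6791>−1
Confirm numerically:
  x=-1.254: |R|=0.97125 <1
  x=-1.072: |R|=0.82341 <1
  x=-0.826: |R|=0.70561 <1
  x=-0.683: |R|=0.68047 <1
  x=-1.714: |R|=1.57503 >1
  x=-1.479: |R|=1.22538 >1
Interval (-1.2834, 0).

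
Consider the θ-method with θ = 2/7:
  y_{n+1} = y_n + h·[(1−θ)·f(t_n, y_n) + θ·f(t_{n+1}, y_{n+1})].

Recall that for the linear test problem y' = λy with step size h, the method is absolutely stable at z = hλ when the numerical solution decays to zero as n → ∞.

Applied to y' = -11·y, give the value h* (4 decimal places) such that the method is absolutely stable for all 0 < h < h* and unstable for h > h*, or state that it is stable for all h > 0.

On y'=λy, z=hλ:
  y_{n+1} = y_n + z·[5/7·y_n + 2/7·y_{n+1}] ⇒ (1 − 2/7z)y_{n+1} = (1 + 5/7z)y_n
  R(z) = (1 + 5/7z)/(1 − 2/7z).

Find x<0 with |R(x)|<1.
x=-1.4: |R|=0.0000
R=−1: 1+5/7x = −1+2/7x ⇒ -3/7x=2 ⇒ x=2/(-3/7)=-4.6667
Confirm numerically:
  x=-4.312: |R|=0.93190 <1
  x=-3.461: |R|=0.74020 <1
  x=-2.092: |R|=0.30937 <1
  x=-1.967: |R|=0.25928 <1
  x=-5.261: |R|=1.10176 >1
  x=-5.026: |R|=1.06322 >1
Stable set (-4.6667, 0).

(-4.6667,0); λ=-11 ⇒ h* = (14/3)/11 = 0.4242.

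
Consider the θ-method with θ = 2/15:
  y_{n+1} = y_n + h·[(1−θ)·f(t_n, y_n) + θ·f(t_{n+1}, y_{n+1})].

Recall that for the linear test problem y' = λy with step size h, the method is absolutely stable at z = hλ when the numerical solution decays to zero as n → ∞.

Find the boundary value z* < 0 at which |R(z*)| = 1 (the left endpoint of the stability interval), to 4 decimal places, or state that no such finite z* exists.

left endpoint -2.7273.

On y'=λy, z=hλ:
  y_{n+1} = y_n + z·[13/15·y_n + 2/15·y_{n+1}] ⇒ (1 − 2/15z)y_{n+1} = (1 + 13/15z)y_n
  Hence R(z) = (1 + 13/15z)/(1 − 2/15z).

Need |R(x)|<1, x<0.
x=-1.38: |R|=0.1655
R=−1: 1+13/15x = −1+2/15x ⇒ -11/15x=2 ⇒ x=2/(-11/15)=-2.7273
Confirm numerically:
  x=-2.668: |R|=0.96794 <1
  x=-2.321: |R|=0.77248 <1
  x=-2.317: |R|=0.77014 <1
  x=-3.284: |R|=1.28394 >1
  x=-3.177: |R|=1.23167 >1
  x=-2.773: |R|=1.02448 >1
Stable set (-2.7273, 0).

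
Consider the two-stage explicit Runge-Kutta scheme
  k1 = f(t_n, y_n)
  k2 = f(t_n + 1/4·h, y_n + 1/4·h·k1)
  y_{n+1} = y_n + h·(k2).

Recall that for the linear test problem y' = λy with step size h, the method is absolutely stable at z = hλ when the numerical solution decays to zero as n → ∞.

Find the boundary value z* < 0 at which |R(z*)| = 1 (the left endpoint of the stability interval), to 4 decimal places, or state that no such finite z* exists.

left endpoint -4.0000.

Test eqn y'=λy, z=hλ:
  k1=λy_n ⇒ h·k1=z·y_n;  k2=λ(1+1/4z)y_n ⇒ h·k2=z(1+1/4z)y_n
  y_{n+1}/y_n = 1 + z(1+1/4z) = 1 + z + 1/4z²
  R(z) = 1 + z + 1/4z².

Solve |R(x)|<1 on ℝ⁻.
x=-1.63: |R|=0.0342
R=1: x+1/4x²=0 ⇒ x=−4=-4.0000; min R=1−1/(4·1/4)=0.0000>−1
Confirm numerically:
  x=-3.005: |R|=0.25251 <1
  x=-2.592: |R|=0.08762 <1
  x=-2.248: |R|=0.01538 <1
  x=-1.987: |R|=0.00004 <1
  x=-4.437: |R|=1.48474 >1
  x=-4.396: |R|=1.43520 >1
  x=-4.215: |R|=1.22656 >1
So |R|<1 on (-4.0000, 0).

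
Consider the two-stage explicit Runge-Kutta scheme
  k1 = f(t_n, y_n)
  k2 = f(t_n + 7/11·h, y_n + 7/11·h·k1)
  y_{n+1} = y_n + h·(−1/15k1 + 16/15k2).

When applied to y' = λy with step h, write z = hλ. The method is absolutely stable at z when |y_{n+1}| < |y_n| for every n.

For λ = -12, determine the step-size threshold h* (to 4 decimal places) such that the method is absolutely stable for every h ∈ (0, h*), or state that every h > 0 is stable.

Test eqn y'=λy, z=hλ:
  k1=λy_n ⇒ h·k1=z·y_n;  k2=λ(1+7/11z)y_n ⇒ h·k2=z(1+7/11z)y_n
  y_{n+1}/y_n = 1 − 1/15z + 16/15z(1+7/11z) = 1 + z + 112/165z²
  so R(z) = 1 + z + 112/165z².

Find x<0 with |R(x)|<1.
x=-1.62: |R|=1.1614
R=1: x+112/165x²=0 ⇒ x=−165/112=-1.4732; min R=1−1/(4·112/165)=0.6317>−1
Confirm numerically:
  x=-1.080: |R|=0.71174 <1
  x=-0.853: |R|=0.64089 <1
  x=-0.741: |R|=0.63171 <1
  x=-0.686: |R|=0.63343 <1
  x=-1.875: |R|=1.51136 >1
  x=-1.804: |R|=1.40506 >1
Interval (-1.4732, 0).

(-1.4732,0); λ=-12 ⇒ h* = (165/112)/12 = 0.1228.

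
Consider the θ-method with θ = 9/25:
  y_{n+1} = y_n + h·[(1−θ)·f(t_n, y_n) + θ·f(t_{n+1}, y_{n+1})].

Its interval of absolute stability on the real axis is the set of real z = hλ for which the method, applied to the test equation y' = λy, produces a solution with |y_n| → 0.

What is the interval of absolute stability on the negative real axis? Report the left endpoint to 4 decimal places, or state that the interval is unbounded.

z∈(-7.1429,0).

On y'=λy, z=hλ:
  y_{n+1} = y_n + z·[16/25·y_n + 9/25·y_{n+1}] ⇒ (1 − 9/25z)y_{n+1} = (1 + 16/25z)y_n
  ⇒ R(z) = (1 + 16/25z)/(1 − 9/25z).

Boundary: |R(x)|=1, x<0.
x=-0.48: |R|=0.5907
R=−1: 1+16/25x = −1+9/25x ⇒ -7/25x=2 ⇒ x=2/(-7/25)=-7.1429
Confirm numerically:
  x=-6.257: |R|=0.92374 <1
  x=-5.779: |R|=0.87603 <1
  x=-4.399: |R|=0.70264 <1
  x=-4.342: |R|=0.69403 <1
  x=-7.355: |R|=1.01628 >1
  x=-7.295: |R|=1.01175 >1
So |R|<1 on (-7.1429, 0).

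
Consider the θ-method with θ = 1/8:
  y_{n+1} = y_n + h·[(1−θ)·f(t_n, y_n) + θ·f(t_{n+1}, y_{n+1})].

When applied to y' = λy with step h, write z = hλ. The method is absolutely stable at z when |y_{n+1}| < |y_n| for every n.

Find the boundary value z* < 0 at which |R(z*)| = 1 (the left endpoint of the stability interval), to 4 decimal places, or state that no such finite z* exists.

Set f=λy, z=hλ:
  y_{n+1} = y_n + z·[7/8·y_n + 1/8·y_{n+1}] ⇒ (1 − 1/8z)y_{n+1} = (1 + 7/8z)y_n
  so R(z) = (1 + 7/8z)/(1 − 1/8z).

Need |R(x)|<1, x<0.
x=-0.57: |R|=0.4679
R=−1: 1+7/8x = −1+1/8x ⇒ -3/4x=2 ⇒ x=2/(-3/4)=-2.6667
Confirm numerically:
  x=-2.361: |R|=0.82299 <1
  x=-2.197: |R|=0.72364 <1
  x=-1.492: |R|=0.25748 <1
  x=-3.132: |R|=1.25081 >1
  x=-2.895: |R|=1.12575 >1
So |R|<1 on (-2.6667, 0).

z* = -2.6667.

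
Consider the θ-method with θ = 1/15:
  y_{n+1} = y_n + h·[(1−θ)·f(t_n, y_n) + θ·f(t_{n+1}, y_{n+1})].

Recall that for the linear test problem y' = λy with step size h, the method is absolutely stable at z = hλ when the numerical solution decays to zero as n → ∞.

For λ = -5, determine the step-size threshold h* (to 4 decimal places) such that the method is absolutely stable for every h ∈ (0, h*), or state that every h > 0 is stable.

(-2.3077,0); λ=-5 ⇒ h* = (30/13)/5 = 0.4615.

Set f=λy, z=hλ:
  y_{n+1} = y_n + z·[14/15·y_n + 1/15·y_{n+1}] ⇒ (1 − 1/15z)y_{n+1} = (1 + 14/15z)y_n
  Hence R(z) = (1 + 14/15z)/(1 − 1/15z).

Need |R(x)|<1, x<0.
x=-1.23: |R|=0.1368
R=−1: 1+14/15x = −1+1/15x ⇒ -13/15x=2 ⇒ x=2/(-13/15)=-2.3077
Confirm numerically:
  x=-2.109: |R|=0.84903 <1
  x=-1.665: |R|=0.49865 <1
  x=-1.510: |R|=0.37190 <1
  x=-1.383: |R|=0.26625 <1
  x=-2.633: |R|=1.23983 >1
  x=-2.585: |R|=1.20500 >1
Stable set (-2.3077, 0).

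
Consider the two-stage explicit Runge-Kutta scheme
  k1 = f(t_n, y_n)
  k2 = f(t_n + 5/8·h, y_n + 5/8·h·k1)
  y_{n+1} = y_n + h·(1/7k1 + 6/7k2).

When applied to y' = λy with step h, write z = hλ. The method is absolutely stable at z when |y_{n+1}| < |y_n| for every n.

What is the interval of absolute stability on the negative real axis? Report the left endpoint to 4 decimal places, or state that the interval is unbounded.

z∈(-1.8667,0).

Set f=λy, z=hλ:
  k1=λy_n ⇒ h·k1=z·y_n;  k2=λ(1+5/8z)y_n ⇒ h·k2=z(1+5/8z)y_n
  y_{n+1}/y_n = 1 + 1/7z + 6/7z(1+5/8z) = 1 + z + 15/28z²
  R(z) = 1 + z + 15/28z².

Solve |R(x)|<1 on ℝ⁻.
x=-0.92: |R|=0.5334
R=1: x+15/28x²=0 ⇒ x=−28/15=-1.8667; min R=1−1/(4·15/28)=0.5333>−1
Confirm numerically:
  x=-1.691: |R|=0.84086 <1
  x=-1.652: |R|=0.81002 <1
  x=-0.859: |R|=0.53629 <1
  x=-0.806: |R|=0.54202 <1
  x=-2.421: |R|=1.71895 >1
  x=-2.345: |R|=1.60091 >1
  x=-2.095: |R|=1.25626 >1
Interval (-1.8667, 0).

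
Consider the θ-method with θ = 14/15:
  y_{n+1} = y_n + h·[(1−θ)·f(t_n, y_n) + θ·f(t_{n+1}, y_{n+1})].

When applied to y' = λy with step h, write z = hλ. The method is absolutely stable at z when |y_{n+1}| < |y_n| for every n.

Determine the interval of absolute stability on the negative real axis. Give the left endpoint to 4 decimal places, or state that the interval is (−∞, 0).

Set f=λy, z=hλ:
  y_{n+1} = y_n + z·[1/15·y_n + 14/15·y_{n+1}] ⇒ (1 − 14/15z)y_{n+1} = (1 + 1/15z)y_n
  R(z) = (1 + 1/15z)/(1 − 14/15z).

Boundary: |R(x)|=1, x<0.
x=-1.17: |R|=0.4407
x=-2: |R|=0.3023
x=-10: |R|=0.0323
x=-100: |R|=0.0601
θ=14/15≥1/2 ⇒ |1+1/15x|<|1−14/15x| ∀x<0 ⇒ interval (−∞,0).

interval (−∞, 0).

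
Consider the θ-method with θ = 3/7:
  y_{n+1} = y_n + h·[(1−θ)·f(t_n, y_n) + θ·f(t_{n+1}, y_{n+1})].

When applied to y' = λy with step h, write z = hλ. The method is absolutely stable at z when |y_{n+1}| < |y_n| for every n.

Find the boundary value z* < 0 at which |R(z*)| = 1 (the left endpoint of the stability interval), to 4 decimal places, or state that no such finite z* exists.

Test eqn y'=λy, z=hλ:
  y_{n+1} = y_n + z·[4/7·y_n + 3/7·y_{n+1}] ⇒ (1 − 3/7z)y_{n+1} = (1 + 4/7z)y_n
  ⇒ R(z) = (1 + 4/7z)/(1 − 3/7z).

Need |R(x)|<1, x<0.
x=-0.46: |R|=0.6158
R=−1: 1+4/7x = −1+3/7x ⇒ -1/7x=2 ⇒ x=2/(-1/7)=-14.0000
Confirm numerically:
  x=-12.300: |R|=0.96128 <1
  x=-10.331: |R|=0.90343 <1
  x=-10.238: |R|=0.90025 <1
  x=-6.101: |R|=0.68782 <1
  x=-14.495: |R|=1.00980 >1
  x=-14.185: |R|=1.00373 >1
  x=-14.104: |R|=1.00211 >1
Interval (-14.0000, 0).

left endpoint -14.0000.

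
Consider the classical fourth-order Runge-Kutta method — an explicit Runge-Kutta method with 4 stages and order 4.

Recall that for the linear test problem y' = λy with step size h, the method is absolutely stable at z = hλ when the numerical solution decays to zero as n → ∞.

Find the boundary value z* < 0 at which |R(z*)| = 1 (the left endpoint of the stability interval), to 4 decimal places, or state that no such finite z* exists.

z* = -2.7853.

On y'=λy, z=hλ:
  order 4, 4-stage ⇒ R(z)=1+z+z^2/2+z^3/6+z^4/24
  (e.g. R(-1.26)=0.30542, |R|=0.30542)

Need |R(x)|<1, x<0.
x=-1.26: |R|=0.3054
|R(-2.82)|=1.0536 |R(-2.3)|=0.4832 |R(-2.1)|=0.3718
Bisect:
  x_lo=-3.1818 |R|=1.7820  x_hi=-0.1530 |R|=0.8581
  mid=-1.66742 |R|=0.27216 →hi
  mid=-2.42462 |R|=0.57914 →hi
  mid=-2.80321 |R|=1.02736 →lo
  mid=-2.61392 |R|=0.77090 →hi
  mid=-2.70856 |R|=0.89035 →hi
  mid=-2.75589 |R|=0.95656 →hi
  mid=-2.77955 |R|=0.99138 →hi
  mid=-2.79138 |R|=1.00922 →lo
  ...
  [-2.78547,-2.78528] ⇒ x*=-2.7853
Stable set (-2.7853, 0).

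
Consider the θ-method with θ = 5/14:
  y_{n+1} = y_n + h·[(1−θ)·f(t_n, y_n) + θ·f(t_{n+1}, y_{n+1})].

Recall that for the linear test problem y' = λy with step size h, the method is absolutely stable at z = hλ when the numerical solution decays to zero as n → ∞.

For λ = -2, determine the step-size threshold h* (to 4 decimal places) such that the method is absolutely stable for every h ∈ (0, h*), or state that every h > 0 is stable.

(-7.0000,0); λ=-2 ⇒ h* = (7)/2 = 3.5000.

Test eqn y'=λy, z=hλ:
  y_{n+1} = y_n + z·[9/14·y_n + 5/14·y_{n+1}] ⇒ (1 − 5/14z)y_{n+1} = (1 + 9/14z)y_n
  Hence R(z) = (1 + 9/14z)/(1 − 5/14z).

Solve |R(x)|<1 on ℝ⁻.
x=-1.72: |R|=0.0655
R=−1: 1+9/14x = −1+5/14x ⇒ -2/7x=2 ⇒ x=2/(-2/7)=-7.0000
Confirm numerically:
  x=-6.929: |R|=0.99416 <1
  x=-5.599: |R|=0.86656 <1
  x=-5.369: |R|=0.84027 <1
  x=-7.334: |R|=1.02637 >1
  x=-7.303: |R|=1.02399 >1
  x=-7.107: |R|=1.00864 >1
Stable set (-7.0000, 0).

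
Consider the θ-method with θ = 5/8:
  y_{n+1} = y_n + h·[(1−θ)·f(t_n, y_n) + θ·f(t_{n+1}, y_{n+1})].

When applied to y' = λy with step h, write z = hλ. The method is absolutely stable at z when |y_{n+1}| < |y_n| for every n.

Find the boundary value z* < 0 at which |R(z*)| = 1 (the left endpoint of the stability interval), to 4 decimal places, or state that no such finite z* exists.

On y'=λy, z=hλ:
  y_{n+1} = y_n + z·[3/8·y_n + 5/8·y_{n+1}] ⇒ (1 − 5/8z)y_{n+1} = (1 + 3/8z)y_n
  so R(z) = (1 + 3/8z)/(1 − 5/8z).

Find x<0 with |R(x)|<1.
x=-0.91: |R|=0.4199
x=-2: |R|=0.1111
x=-10: |R|=0.3793
x=-100: |R|=0.5748
θ=5/8≥1/2 ⇒ |1+3/8x|<|1−5/8x| ∀x<0 ⇒ unbounded interval.

unbounded; (−∞, 0).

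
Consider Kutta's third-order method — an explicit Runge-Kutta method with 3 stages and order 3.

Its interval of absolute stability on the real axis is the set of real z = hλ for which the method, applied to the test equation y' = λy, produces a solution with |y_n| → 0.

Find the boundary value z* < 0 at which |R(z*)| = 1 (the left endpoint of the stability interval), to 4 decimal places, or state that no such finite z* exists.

On y'=λy, z=hλ:
  order 3, 3-stage ⇒ R(z)=1+z+z^2/2+z^3/6
  (e.g. R(-0.37)=0.69001, |R|=0.69001)

Find x<0 with |R(x)|<1.
x=-0.37: |R|=0.6900
|R(-2.83)|=1.6031 |R(-2.62)|=1.1853 |R(-1.58)|=0.0108
Bisect:
  x_lo=-3.1205 |R|=2.3161  x_hi=-0.3096 |R|=0.7334
  mid=-1.71503 |R|=0.08511 →hi
  mid=-2.41777 |R|=0.85052 →hi
  mid=-2.76914 |R|=1.47409 →lo
  mid=-2.59345 |R|=1.13771 →lo
  mid=-2.50561 |R|=0.98831 →hi
  mid=-2.54953 |R|=1.06151 →lo
  mid=-2.52757 |R|=1.02454 →lo
  ...
  [-2.51282,-2.51264] ⇒ x*=-2.5127
So |R|<1 on (-2.5127, 0).

left endpoint -2.5127.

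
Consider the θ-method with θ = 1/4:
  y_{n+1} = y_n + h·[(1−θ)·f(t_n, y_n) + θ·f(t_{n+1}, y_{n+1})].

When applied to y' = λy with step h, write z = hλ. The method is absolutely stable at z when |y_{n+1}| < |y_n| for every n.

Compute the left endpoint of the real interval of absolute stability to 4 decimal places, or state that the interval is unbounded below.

left endpoint -4.0000.

With y'=λy (z=hλ):
  y_{n+1} = y_n + z·[3/4·y_n + 1/4·y_{n+1}] ⇒ (1 − 1/4z)y_{n+1} = (1 + 3/4z)y_n
  so R(z) = (1 + 3/4z)/(1 − 1/4z).

Find x<0 with |R(x)|<1.
x=-0.66: |R|=0.4335
R=−1: 1+3/4x = −1+1/4x ⇒ -1/2x=2 ⇒ x=2/(-1/2)=-4.0000
Confirm numerically:
  x=-2.997: |R|=0.71331 <1
  x=-2.404: |R|=0.50156 <1
  x=-2.402: |R|=0.50078 <1
  x=-1.645: |R|=0.16563 <1
  x=-4.517: |R|=1.12140 >1
  x=-4.155: |R|=1.03801 >1
  x=-4.023: |R|=1.00573 >1
So |R|<1 on (-4.0000, 0).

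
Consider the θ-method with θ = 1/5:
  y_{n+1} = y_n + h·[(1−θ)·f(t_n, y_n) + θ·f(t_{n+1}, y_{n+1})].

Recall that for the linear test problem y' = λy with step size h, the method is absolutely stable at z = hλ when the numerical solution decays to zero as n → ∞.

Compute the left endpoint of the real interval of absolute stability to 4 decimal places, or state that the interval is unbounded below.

left endpoint -3.3333.

With y'=λy (z=hλ):
  y_{n+1} = y_n + z·[4/5·y_n + 1/5·y_{n+1}] ⇒ (1 − 1/5z)y_{n+1} = (1 + 4/5z)y_n
  Hence R(z) = (1 + 4/5z)/(1 − 1/5z).

Solve |R(x)|<1 on ℝ⁻.
x=-0.82: |R|=0.2955
R=−1: 1+4/5x = −1+1/5x ⇒ -3/5x=2 ⇒ x=2/(-3/5)=-3.3333
Confirm numerically:
  x=-2.655: |R|=0.73416 <1
  x=-2.240: |R|=0.54696 <1
  x=-2.036: |R|=0.44684 <1
  x=-3.870: |R|=1.18151 >1
  x=-3.531: |R|=1.06951 >1
Stable set (-3.3333, 0).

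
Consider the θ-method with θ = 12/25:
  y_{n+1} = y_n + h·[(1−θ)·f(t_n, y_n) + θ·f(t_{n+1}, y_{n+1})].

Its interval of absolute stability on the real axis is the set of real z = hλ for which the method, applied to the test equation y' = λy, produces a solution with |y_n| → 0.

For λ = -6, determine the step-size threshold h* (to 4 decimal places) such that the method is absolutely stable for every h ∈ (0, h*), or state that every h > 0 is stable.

Set f=λy, z=hλ:
  y_{n+1} = y_n + z·[13/25·y_n + 12/25·y_{n+1}] ⇒ (1 − 12/25z)y_{n+1} = (1 + 13/25z)y_n
  so R(z) = (1 + 13/25z)/(1 − 12/25z).

Solve |R(x)|<1 on ℝ⁻.
x=-1.62: |R|=0.0887
R=−1: 1+13/25x = −1+12/25x ⇒ -1/25x=2 ⇒ x=2/(-1/25)=-50.0000
Confirm numerically:
  x=-40.525: |R|=0.98147 <1
  x=-35.160: |R|=0.96679 <1
  x=-26.420: |R|=0.93106 <1
  x=-50.227: |R|=1.00036 >1
  x=-50.174: |R|=1.00028 >1
  x=-50.034: |R|=1.00005 >1
Stable set (-50.0000, 0).

(-50.0000,0); λ=-6 ⇒ h* = (50)/6 = 8.3333.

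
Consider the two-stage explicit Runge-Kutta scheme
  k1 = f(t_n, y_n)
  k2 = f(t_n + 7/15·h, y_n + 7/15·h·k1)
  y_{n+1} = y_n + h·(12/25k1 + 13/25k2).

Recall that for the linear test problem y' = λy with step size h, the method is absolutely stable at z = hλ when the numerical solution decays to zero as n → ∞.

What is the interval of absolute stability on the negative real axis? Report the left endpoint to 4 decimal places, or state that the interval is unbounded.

z∈(-4.1209,0).

On y'=λy, z=hλ:
  k1=λy_n ⇒ h·k1=z·y_n;  k2=λ(1+7/15z)y_n ⇒ h·k2=z(1+7/15z)y_n
  y_{n+1}/y_n = 1 + 12/25z + 13/25z(1+7/15z) = 1 + z + 91/375z²
  so R(z) = 1 + z + 91/375z².

Solve |R(x)|<1 on ℝ⁻.
x=-1.68: |R|=0.0049
R=1: x+91/375x²=0 ⇒ x=−375/91=-4.1209; min R=1−1/(4·91/375)=-0.0302>−1
Confirm numerically:
  x=-3.360: |R|=0.37961 <1
  x=-3.300: |R|=0.34264 <1
  x=-2.332: |R|=0.01232 <1
  x=-1.745: |R|=0.00607 <1
  x=-4.544: |R|=1.46657 >1
  x=-4.489: |R|=1.40101 >1
Interval (-4.1209, 0).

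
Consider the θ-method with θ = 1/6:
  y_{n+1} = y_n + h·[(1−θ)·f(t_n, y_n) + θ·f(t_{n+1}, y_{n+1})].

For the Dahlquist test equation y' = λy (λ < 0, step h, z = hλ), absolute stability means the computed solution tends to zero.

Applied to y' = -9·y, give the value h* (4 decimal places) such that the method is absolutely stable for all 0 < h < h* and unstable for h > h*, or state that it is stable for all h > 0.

(-3.0000,0); λ=-9 ⇒ h* = (3)/9 = 0.3333.

Set f=λy, z=hλ:
  y_{n+1} = y_n + z·[5/6·y_n + 1/6·y_{n+1}] ⇒ (1 − 1/6z)y_{n+1} = (1 + 5/6z)y_n
  R(z) = (1 + 5/6z)/(1 − 1/6z).

Find x<0 with |R(x)|<1.
x=-0.55: |R|=0.4962
R=−1: 1+5/6x = −1+1/6x ⇒ -2/3x=2 ⇒ x=2/(-2/3)=-3.0000
Confirm numerically:
  x=-2.326: |R|=0.67620 <1
  x=-2.289: |R|=0.65689 <1
  x=-1.520: |R|=0.21277 <1
  x=-3.565: |R|=1.23628 >1
  x=-3.309: |R|=1.13277 >1
  x=-3.099: |R|=1.04352 >1
So |R|<1 on (-3.0000, 0).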